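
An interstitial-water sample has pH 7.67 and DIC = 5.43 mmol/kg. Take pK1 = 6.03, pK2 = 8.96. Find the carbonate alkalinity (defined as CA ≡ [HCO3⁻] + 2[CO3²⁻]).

CA = 5.57 mmol/kg

CA = [HCO3⁻] + 2[CO3²⁻] = (α₁ + 2α₂)·DIC
At pH 7.67: [H⁺]/K1 = 10^-1.64 = 0.022909, K2/[H⁺] = 10^-1.29 = 0.051286
α₁ = 1/(1 + 0.022909 + 0.051286) = 1/1.0742 = 0.9309; α₂ = α₁·K2/[H⁺] = 0.04774
α₁ + 2α₂ = 1.0264
CA = 1.0264 × 5.43 = 5.57 mmol/kg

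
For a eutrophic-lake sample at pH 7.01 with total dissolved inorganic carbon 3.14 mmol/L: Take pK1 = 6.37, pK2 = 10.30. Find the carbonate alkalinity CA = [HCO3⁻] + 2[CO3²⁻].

CA = 2.56 mmol/L

CA = [HCO3⁻] + 2[CO3²⁻] = (α₁ + 2α₂)·DIC
At pH 7.01: [H⁺]/K1 = 10^-0.64 = 0.22909, K2/[H⁺] = 10^-3.29 = 0.00051286
α₁ = 1/(1 + 0.22909 + 0.00051286) = 1/1.2296 = 0.8133; α₂ = α₁·K2/[H⁺] = 0.0004171
α₁ + 2α₂ = 0.8141
CA = 0.8141 × 3.14 = 2.56 mmol/L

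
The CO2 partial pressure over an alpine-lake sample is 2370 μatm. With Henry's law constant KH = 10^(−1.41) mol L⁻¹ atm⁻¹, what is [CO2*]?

KH = 10^(−1.41) = 3.890×10^-2 mol L⁻¹ atm⁻¹
[CO2*] = KH · pCO2 = 3.890×10^-2 × 2370×10^-6 atm = 9.22×10^-5 mol/L

[CO2*] = 92.2 μmol/L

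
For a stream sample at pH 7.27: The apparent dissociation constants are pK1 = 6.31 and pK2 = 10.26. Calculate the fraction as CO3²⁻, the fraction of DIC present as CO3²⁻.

α₂ = 1 / (1 + [H⁺]/K2 + [H⁺]²/(K1K2)) = 1 / (1 + 10^+2.99 + 10^+2.03)
   = 1 / (1 + 977.24 + 107.15) = 1/1085.4 = 0.0009213

α₂ = 0.000921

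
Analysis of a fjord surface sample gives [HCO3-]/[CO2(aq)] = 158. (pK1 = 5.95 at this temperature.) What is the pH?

pH = 8.15

From K1 = [H⁺][HCO3-]/[CO2(aq)]:  pH = pK1 + log₁₀([HCO3-]/[CO2(aq)])
log₁₀(158) = +2.199
pH = 5.95 + (+2.199) = 8.15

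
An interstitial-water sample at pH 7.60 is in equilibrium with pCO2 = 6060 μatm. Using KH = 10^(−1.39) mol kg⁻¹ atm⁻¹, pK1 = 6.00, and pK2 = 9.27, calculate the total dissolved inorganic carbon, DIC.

DIC = 10.3 mmol/kg

[CO2*] = KH · pCO2 = 10^(−1.39) × 6060×10^-6 = 2.469×10^-4 mol/kg
α₀ = 1/(1 + K1/[H⁺] + K1K2/[H⁺]²) = 1/(1 + 10^+1.60 + 10^-0.07) = 0.02400
DIC = [CO2*]/α₀ = 2.469×10^-4 / 0.02400 = 10.3 mmol/kg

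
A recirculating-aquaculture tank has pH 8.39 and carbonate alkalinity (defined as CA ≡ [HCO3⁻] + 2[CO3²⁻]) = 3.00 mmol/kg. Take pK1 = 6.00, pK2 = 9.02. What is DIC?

CA = [HCO3⁻] + 2[CO3²⁻] = (α₁ + 2α₂)·DIC
At pH 8.39: [H⁺]/K1 = 10^-2.39 = 0.0040738, K2/[H⁺] = 10^-0.63 = 0.23442
α₁ = 1/(1 + 0.0040738 + 0.23442) = 1/1.2385 = 0.8074; α₂ = α₁·K2/[H⁺] = 0.1893
α₁ + 2α₂ = 1.1860
DIC = CA / (α₁ + 2α₂) = 3.00 / 1.1860 = 2.53 mmol/kg

DIC = 2.53 mmol/kg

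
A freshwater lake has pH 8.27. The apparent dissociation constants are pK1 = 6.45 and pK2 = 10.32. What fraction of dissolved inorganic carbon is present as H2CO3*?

α₀ = 0.0148

α₀ = 1 / (1 + K1/[H⁺] + K1K2/[H⁺]²) = 1 / (1 + 10^+1.82 + 10^-0.23)
   = 1 / (1 + 66.069 + 0.58884) = 1/67.658 = 0.01478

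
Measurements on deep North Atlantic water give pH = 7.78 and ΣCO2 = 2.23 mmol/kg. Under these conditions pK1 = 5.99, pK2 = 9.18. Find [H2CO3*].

α₀ = 1 / (1 + K1/[H⁺] + K1K2/[H⁺]²) = 1 / (1 + 10^+1.79 + 10^+0.39)
   = 1 / (1 + 61.660 + 2.4547) = 1/65.114 = 0.01536
[CO2*] = α₀ × DIC = 0.01536 × 2.23 = 0.0342 mmol/kg

[CO2*] = 0.0342 mmol/kg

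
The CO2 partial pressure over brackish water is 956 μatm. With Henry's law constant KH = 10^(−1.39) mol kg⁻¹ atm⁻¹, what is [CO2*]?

[CO2*] = 38.9 μmol/kg

KH = 10^(−1.39) = 4.074×10^-2 mol kg⁻¹ atm⁻¹
[CO2*] = KH · pCO2 = 4.074×10^-2 × 956×10^-6 atm = 3.89×10^-5 mol/kg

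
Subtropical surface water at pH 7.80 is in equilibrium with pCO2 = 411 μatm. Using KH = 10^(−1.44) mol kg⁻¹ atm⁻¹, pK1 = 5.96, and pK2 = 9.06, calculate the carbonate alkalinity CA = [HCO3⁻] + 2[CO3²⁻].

CA = 1.15 mmol/kg

[CO2*] = KH · pCO2 = 10^(−1.44) × 411×10^-6 = 1.492×10^-5 mol/kg
α₀ = 1/(1 + K1/[H⁺] + K1K2/[H⁺]²) = 1/(1 + 10^+1.84 + 10^+0.58) = 0.01352
DIC = [CO2*]/α₀ = 1.492×10^-5 / 0.01352 = 1.104 mmol/kg
CA = (α₁ + 2α₂)·DIC = (0.9351 + 2×0.05139) × 1.104 = 1.15 mmol/kg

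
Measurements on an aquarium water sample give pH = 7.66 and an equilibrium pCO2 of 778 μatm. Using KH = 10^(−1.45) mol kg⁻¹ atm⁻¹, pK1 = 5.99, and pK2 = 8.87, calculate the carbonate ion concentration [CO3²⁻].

[CO2*] = KH · pCO2 = 10^(−1.45) × 778×10^-6 = 2.760×10^-5 mol/kg
α₀ = 1/(1 + K1/[H⁺] + K1K2/[H⁺]²) = 1/(1 + 10^+1.67 + 10^+0.46) = 0.01974
DIC = [CO2*]/α₀ = 2.760×10^-5 / 0.01974 = 1.398 mmol/kg
[CO3²⁻] = α₂·DIC; α₂ = 0.05693, so [CO3²⁻] = 0.05693 × 1.398 = 0.0796 mmol/kg

[CO3²⁻] = 0.0796 mmol/kg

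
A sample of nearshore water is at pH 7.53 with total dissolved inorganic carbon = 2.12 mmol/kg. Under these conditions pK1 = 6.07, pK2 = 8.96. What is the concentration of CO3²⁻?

[CO3²⁻] = 0.0735 mmol/kg

α₂ = 1 / (1 + [H⁺]/K2 + [H⁺]²/(K1K2)) = 1 / (1 + 10^+1.43 + 10^-0.03)
   = 1 / (1 + 26.915 + 0.93325) = 1/28.849 = 0.03466
[CO3²⁻] = α₂ × DIC = 0.03466 × 2.12 = 0.0735 mmol/kg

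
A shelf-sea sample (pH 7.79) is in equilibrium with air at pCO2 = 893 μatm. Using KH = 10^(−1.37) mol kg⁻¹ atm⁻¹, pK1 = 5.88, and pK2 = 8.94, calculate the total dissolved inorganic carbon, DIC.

[CO2*] = KH · pCO2 = 10^(−1.37) × 893×10^-6 = 3.809×10^-5 mol/kg
α₀ = 1/(1 + K1/[H⁺] + K1K2/[H⁺]²) = 1/(1 + 10^+1.91 + 10^+0.76) = 0.01136
DIC = [CO2*]/α₀ = 3.809×10^-5 / 0.01136 = 3.35 mmol/kg

DIC = 3.35 mmol/kg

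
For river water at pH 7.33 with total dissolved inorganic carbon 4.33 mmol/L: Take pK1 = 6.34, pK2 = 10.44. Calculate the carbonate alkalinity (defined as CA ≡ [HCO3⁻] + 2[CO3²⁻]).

CA = [HCO3⁻] + 2[CO3²⁻] = (α₁ + 2α₂)·DIC
At pH 7.33: [H⁺]/K1 = 10^-0.99 = 0.10233, K2/[H⁺] = 10^-3.11 = 0.00077625
α₁ = 1/(1 + 0.10233 + 0.00077625) = 1/1.1031 = 0.9065; α₂ = α₁·K2/[H⁺] = 0.0007037
α₁ + 2α₂ = 0.9079
CA = 0.9079 × 4.33 = 3.93 mmol/L

CA = 3.93 mmol/L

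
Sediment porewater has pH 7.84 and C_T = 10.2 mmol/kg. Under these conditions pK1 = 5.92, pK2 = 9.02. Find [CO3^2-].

α₂ = 1 / (1 + [H⁺]/K2 + [H⁺]²/(K1K2)) = 1 / (1 + 10^+1.18 + 10^-0.74)
   = 1 / (1 + 15.136 + 0.18197) = 1/16.318 = 0.06128
[CO3²⁻] = α₂ × DIC = 0.06128 × 10.2 = 0.625 mmol/kg

[CO3²⁻] = 0.625 mmol/kg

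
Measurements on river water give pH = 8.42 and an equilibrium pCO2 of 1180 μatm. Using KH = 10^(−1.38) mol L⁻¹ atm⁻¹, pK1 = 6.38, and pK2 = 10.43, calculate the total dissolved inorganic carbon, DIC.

DIC = 5.50 mmol/L

[CO2*] = KH · pCO2 = 10^(−1.38) × 1180×10^-6 = 4.919×10^-5 mol/L
α₀ = 1/(1 + K1/[H⁺] + K1K2/[H⁺]²) = 1/(1 + 10^+2.04 + 10^+0.03) = 0.008951
DIC = [CO2*]/α₀ = 4.919×10^-5 / 0.008951 = 5.50 mmol/L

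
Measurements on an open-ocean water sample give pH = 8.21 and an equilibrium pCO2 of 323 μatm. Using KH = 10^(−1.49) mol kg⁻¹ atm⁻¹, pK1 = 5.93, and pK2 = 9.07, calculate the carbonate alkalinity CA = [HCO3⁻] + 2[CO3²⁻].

[CO2*] = KH · pCO2 = 10^(−1.49) × 323×10^-6 = 1.045×10^-5 mol/kg
α₀ = 1/(1 + K1/[H⁺] + K1K2/[H⁺]²) = 1/(1 + 10^+2.28 + 10^+1.42) = 0.004590
DIC = [CO2*]/α₀ = 1.045×10^-5 / 0.004590 = 2.277 mmol/kg
CA = (α₁ + 2α₂)·DIC = (0.8747 + 2×0.1207) × 2.277 = 2.54 mmol/kg

CA = 2.54 mmol/kg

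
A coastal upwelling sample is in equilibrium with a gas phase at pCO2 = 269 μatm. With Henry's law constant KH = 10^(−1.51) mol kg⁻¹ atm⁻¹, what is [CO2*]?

[CO2*] = 8.31 μmol/kg

KH = 10^(−1.51) = 3.090×10^-2 mol kg⁻¹ atm⁻¹
[CO2*] = KH · pCO2 = 3.090×10^-2 × 269×10^-6 atm = 8.31×10^-6 mol/kg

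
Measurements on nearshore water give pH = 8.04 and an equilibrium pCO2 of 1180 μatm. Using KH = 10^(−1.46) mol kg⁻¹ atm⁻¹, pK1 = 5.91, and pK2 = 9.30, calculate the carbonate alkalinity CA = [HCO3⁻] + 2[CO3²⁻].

CA = 6.13 mmol/kg

[CO2*] = KH · pCO2 = 10^(−1.46) × 1180×10^-6 = 4.091×10^-5 mol/kg
α₀ = 1/(1 + K1/[H⁺] + K1K2/[H⁺]²) = 1/(1 + 10^+2.13 + 10^+0.87) = 0.006978
DIC = [CO2*]/α₀ = 4.091×10^-5 / 0.006978 = 5.863 mmol/kg
CA = (α₁ + 2α₂)·DIC = (0.9413 + 2×0.05173) × 5.863 = 6.13 mmol/kg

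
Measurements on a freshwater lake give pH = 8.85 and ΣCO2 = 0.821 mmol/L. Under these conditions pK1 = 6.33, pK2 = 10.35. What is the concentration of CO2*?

α₀ = 1 / (1 + K1/[H⁺] + K1K2/[H⁺]²) = 1 / (1 + 10^+2.52 + 10^+1.02)
   = 1 / (1 + 331.13 + 10.471) = 1/342.60 = 0.002919
[CO2*] = α₀ × DIC = 0.002919 × 0.821 = 0.00240 mmol/L = 2.40 μmol/L

[CO2*] = 2.40 μmol/L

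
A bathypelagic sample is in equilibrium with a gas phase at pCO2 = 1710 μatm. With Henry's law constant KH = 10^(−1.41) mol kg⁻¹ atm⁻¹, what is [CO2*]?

[CO2*] = 66.5 μmol/kg

KH = 10^(−1.41) = 3.890×10^-2 mol kg⁻¹ atm⁻¹
[CO2*] = KH · pCO2 = 3.890×10^-2 × 1710×10^-6 atm = 6.65×10^-5 mol/kg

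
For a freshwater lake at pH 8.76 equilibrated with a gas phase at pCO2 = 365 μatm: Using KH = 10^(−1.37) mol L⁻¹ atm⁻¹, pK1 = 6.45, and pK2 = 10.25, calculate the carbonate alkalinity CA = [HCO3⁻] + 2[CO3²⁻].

[CO2*] = KH · pCO2 = 10^(−1.37) × 365×10^-6 = 1.557×10^-5 mol/L
α₀ = 1/(1 + K1/[H⁺] + K1K2/[H⁺]²) = 1/(1 + 10^+2.31 + 10^+0.82) = 0.004722
DIC = [CO2*]/α₀ = 1.557×10^-5 / 0.004722 = 3.297 mmol/L
CA = (α₁ + 2α₂)·DIC = (0.9641 + 2×0.03120) × 3.297 = 3.38 mmol/L

CA = 3.38 mmol/L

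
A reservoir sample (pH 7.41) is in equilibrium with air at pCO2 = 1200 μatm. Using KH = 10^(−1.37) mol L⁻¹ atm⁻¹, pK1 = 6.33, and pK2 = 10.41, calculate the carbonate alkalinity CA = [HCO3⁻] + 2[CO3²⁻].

[CO2*] = KH · pCO2 = 10^(−1.37) × 1200×10^-6 = 5.119×10^-5 mol/L
α₀ = 1/(1 + K1/[H⁺] + K1K2/[H⁺]²) = 1/(1 + 10^+1.08 + 10^-1.92) = 0.07672
DIC = [CO2*]/α₀ = 5.119×10^-5 / 0.07672 = 0.6672 mmol/L
CA = (α₁ + 2α₂)·DIC = (0.9224 + 2×0.0009224) × 0.6672 = 0.617 mmol/L

CA = 0.617 mmol/L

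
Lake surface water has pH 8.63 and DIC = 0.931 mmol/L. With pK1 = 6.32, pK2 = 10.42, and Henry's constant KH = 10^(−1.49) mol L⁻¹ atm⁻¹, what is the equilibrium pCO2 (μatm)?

α₀ = 1 / (1 + K1/[H⁺] + K1K2/[H⁺]²) = 1 / (1 + 10^+2.31 + 10^+0.52)
   = 1 / (1 + 204.17 + 3.3113) = 1/208.49 = 0.004797
[CO2*] = α₀ × DIC = 0.004797 × 0.931 = 0.004466 mmol/L = 4.466 μmol/L
pCO2 = [CO2*]/KH = 4.466×10^-6 / 3.236×10^-2 = 138 μatm

pCO2 = 138 μatm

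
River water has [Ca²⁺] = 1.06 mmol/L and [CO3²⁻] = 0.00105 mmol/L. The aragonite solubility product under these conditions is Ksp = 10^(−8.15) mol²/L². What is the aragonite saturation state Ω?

Ksp = 10^(−8.15) = 7.079×10^-9
Ω = [Ca²⁺][CO3²⁻]/Ksp = (1.06×10^-3)(0.00105×10^-3) / 7.079×10^-9 = 0.157

Ω = 0.157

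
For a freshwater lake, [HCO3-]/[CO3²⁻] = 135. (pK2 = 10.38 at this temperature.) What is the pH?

pH = 8.25

From K2 = [H⁺][CO3²⁻]/[HCO3-]:  pH = pK2 − log₁₀([HCO3-]/[CO3²⁻])
log₁₀(135) = +2.130
pH = 10.38 − (+2.130) = 8.25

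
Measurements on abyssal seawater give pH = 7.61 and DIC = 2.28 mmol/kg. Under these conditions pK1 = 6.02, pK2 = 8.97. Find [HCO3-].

α₁ = 1 / (1 + [H⁺]/K1 + K2/[H⁺]) = 1 / (1 + 10^-1.59 + 10^-1.36)
   = 1 / (1 + 0.025704 + 0.043652) = 1/1.0694 = 0.9351
[HCO3⁻] = α₁ × DIC = 0.9351 × 2.28 = 2.13 mmol/kg

[HCO3⁻] = 2.13 mmol/kg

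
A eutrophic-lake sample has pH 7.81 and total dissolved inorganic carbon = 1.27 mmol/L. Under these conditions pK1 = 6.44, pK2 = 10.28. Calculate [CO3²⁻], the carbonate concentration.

α₂ = 1 / (1 + [H⁺]/K2 + [H⁺]²/(K1K2)) = 1 / (1 + 10^+2.47 + 10^+1.10)
   = 1 / (1 + 295.12 + 12.589) = 1/308.71 = 0.003239
[CO3²⁻] = α₂ × DIC = 0.003239 × 1.27 = 0.00411 mmol/L = 4.11 μmol/L

[CO3²⁻] = 4.11 μmol/L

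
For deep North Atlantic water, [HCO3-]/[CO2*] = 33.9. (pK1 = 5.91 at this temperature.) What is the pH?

From K1 = [H⁺][HCO3-]/[CO2*]:  pH = pK1 + log₁₀([HCO3-]/[CO2*])
log₁₀(33.9) = +1.530
pH = 5.91 + (+1.530) = 7.44

pH = 7.44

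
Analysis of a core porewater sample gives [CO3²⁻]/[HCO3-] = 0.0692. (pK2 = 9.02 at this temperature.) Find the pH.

From K2 = [H⁺][CO3²⁻]/[HCO3-]:  pH = pK2 + log₁₀([CO3²⁻]/[HCO3-])
log₁₀(0.0692) = -1.160
pH = 9.02 + (-1.160) = 7.86

pH = 7.86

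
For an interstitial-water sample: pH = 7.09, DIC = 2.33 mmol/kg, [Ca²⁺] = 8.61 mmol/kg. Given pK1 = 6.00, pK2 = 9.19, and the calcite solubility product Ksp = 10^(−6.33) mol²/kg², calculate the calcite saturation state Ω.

Ω = 0.313

α₂ = 1 / (1 + [H⁺]/K2 + [H⁺]²/(K1K2)) = 1 / (1 + 10^+2.10 + 10^+1.01)
   = 1 / (1 + 125.89 + 10.233) = 1/137.13 = 0.007293
[CO3²⁻] = α₂ × DIC = 0.007293 × 2.33 = 0.01699 mmol/kg = 16.99 μmol/kg
Ksp = 10^(−6.33) = 4.677×10^-7
Ω = [Ca²⁺][CO3²⁻]/Ksp = (8.61×10^-3)(1.699×10^-5) / 4.677×10^-7 = 0.313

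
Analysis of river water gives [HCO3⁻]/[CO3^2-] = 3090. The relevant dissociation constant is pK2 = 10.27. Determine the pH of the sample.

pH = 6.78

From K2 = [H⁺][CO3^2-]/[HCO3⁻]:  pH = pK2 − log₁₀([HCO3⁻]/[CO3^2-])
log₁₀(3090) = +3.490
pH = 10.27 − (+3.490) = 6.78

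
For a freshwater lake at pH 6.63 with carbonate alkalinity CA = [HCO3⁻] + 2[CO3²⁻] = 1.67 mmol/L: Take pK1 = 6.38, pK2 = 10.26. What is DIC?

CA = [HCO3⁻] + 2[CO3²⁻] = (α₁ + 2α₂)·DIC
At pH 6.63: [H⁺]/K1 = 10^-0.25 = 0.56234, K2/[H⁺] = 10^-3.63 = 0.00023442
α₁ = 1/(1 + 0.56234 + 0.00023442) = 1/1.5626 = 0.6400; α₂ = α₁·K2/[H⁺] = 0.0001500
α₁ + 2α₂ = 0.6403
DIC = CA / (α₁ + 2α₂) = 1.67 / 0.6403 = 2.61 mmol/L

DIC = 2.61 mmol/L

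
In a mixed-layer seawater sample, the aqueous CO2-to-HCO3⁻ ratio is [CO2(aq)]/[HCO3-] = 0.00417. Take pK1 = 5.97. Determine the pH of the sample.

From K1 = [H⁺][HCO3-]/[CO2(aq)]:  pH = pK1 − log₁₀([CO2(aq)]/[HCO3-])
log₁₀(0.00417) = -2.380
pH = 5.97 − (-2.380) = 8.35

pH = 8.35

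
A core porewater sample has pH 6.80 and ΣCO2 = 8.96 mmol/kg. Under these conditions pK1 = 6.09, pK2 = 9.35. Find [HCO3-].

α₁ = 1 / (1 + [H⁺]/K1 + K2/[H⁺]) = 1 / (1 + 10^-0.71 + 10^-2.55)
   = 1 / (1 + 0.19498 + 0.0028184) = 1/1.1978 = 0.8349
[HCO3⁻] = α₁ × DIC = 0.8349 × 8.96 = 7.48 mmol/kg

[HCO3⁻] = 7.48 mmol/kg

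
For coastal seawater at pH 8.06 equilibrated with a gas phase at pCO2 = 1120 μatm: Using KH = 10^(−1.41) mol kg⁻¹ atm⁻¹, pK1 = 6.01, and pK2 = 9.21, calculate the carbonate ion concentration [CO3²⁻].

[CO2*] = KH · pCO2 = 10^(−1.41) × 1120×10^-6 = 4.357×10^-5 mol/kg
α₀ = 1/(1 + K1/[H⁺] + K1K2/[H⁺]²) = 1/(1 + 10^+2.05 + 10^+0.90) = 0.008255
DIC = [CO2*]/α₀ = 4.357×10^-5 / 0.008255 = 5.279 mmol/kg
[CO3²⁻] = α₂·DIC; α₂ = 0.06557, so [CO3²⁻] = 0.06557 × 5.279 = 0.346 mmol/kg

[CO3²⁻] = 0.346 mmol/kg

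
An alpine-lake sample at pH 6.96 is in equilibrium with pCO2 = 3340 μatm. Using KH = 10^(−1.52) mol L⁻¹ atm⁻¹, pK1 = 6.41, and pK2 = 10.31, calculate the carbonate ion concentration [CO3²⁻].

[CO2*] = KH · pCO2 = 10^(−1.52) × 3340×10^-6 = 1.009×10^-4 mol/L
α₀ = 1/(1 + K1/[H⁺] + K1K2/[H⁺]²) = 1/(1 + 10^+0.55 + 10^-2.80) = 0.2198
DIC = [CO2*]/α₀ = 1.009×10^-4 / 0.2198 = 0.4589 mmol/L
[CO3²⁻] = α₂·DIC; α₂ = 0.0003483, so [CO3²⁻] = 0.0003483 × 0.4589 = 0.000160 mmol/L = 0.160 μmol/L

[CO3²⁻] = 0.160 μmol/L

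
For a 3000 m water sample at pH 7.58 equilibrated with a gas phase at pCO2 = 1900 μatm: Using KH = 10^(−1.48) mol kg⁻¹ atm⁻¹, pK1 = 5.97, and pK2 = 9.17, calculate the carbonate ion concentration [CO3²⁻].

[CO2*] = KH · pCO2 = 10^(−1.48) × 1900×10^-6 = 6.291×10^-5 mol/kg
α₀ = 1/(1 + K1/[H⁺] + K1K2/[H⁺]²) = 1/(1 + 10^+1.61 + 10^+0.02) = 0.02337
DIC = [CO2*]/α₀ = 6.291×10^-5 / 0.02337 = 2.692 mmol/kg
[CO3²⁻] = α₂·DIC; α₂ = 0.02447, so [CO3²⁻] = 0.02447 × 2.692 = 0.0659 mmol/kg

[CO3²⁻] = 0.0659 mmol/kg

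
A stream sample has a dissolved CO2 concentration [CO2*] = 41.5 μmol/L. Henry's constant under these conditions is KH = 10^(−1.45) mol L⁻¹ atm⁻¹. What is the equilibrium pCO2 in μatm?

KH = 10^(−1.45) = 3.548×10^-2 mol L⁻¹ atm⁻¹
pCO2 = [CO2*]/KH = 41.5×10^-6 / 3.548×10^-2 = 1.17×10^-3 atm = 1170 μatm

pCO2 = 1170 μatm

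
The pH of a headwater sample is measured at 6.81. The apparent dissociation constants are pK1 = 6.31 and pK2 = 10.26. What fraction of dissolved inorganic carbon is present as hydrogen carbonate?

α₁ = 1 / (1 + [H⁺]/K1 + K2/[H⁺]) = 1 / (1 + 10^-0.50 + 10^-3.45)
   = 1 / (1 + 0.31623 + 0.00035481) = 1/1.3166 = 0.7595

α₁ = 0.760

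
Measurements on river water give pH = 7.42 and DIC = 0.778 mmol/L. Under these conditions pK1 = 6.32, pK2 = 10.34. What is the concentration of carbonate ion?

α₂ = 1 / (1 + [H⁺]/K2 + [H⁺]²/(K1K2)) = 1 / (1 + 10^+2.92 + 10^+1.82)
   = 1 / (1 + 831.76 + 66.069) = 1/898.83 = 0.001113
[CO3²⁻] = α₂ × DIC = 0.001113 × 0.778 = 0.000866 mmol/L = 0.866 μmol/L

[CO3²⁻] = 0.866 μmol/L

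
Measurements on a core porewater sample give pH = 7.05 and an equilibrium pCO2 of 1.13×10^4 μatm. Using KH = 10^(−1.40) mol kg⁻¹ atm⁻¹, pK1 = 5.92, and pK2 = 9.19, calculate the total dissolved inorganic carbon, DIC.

[CO2*] = KH · pCO2 = 10^(−1.40) × 1.13×10^4×10^-6 = 4.499×10^-4 mol/kg
α₀ = 1/(1 + K1/[H⁺] + K1K2/[H⁺]²) = 1/(1 + 10^+1.13 + 10^-1.01) = 0.06855
DIC = [CO2*]/α₀ = 4.499×10^-4 / 0.06855 = 6.56 mmol/kg

DIC = 6.56 mmol/kg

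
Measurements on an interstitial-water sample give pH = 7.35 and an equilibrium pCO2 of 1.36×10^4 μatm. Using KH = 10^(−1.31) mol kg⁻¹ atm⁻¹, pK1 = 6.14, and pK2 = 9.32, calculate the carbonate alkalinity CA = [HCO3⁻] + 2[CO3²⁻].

CA = 11.0 mmol/kg

[CO2*] = KH · pCO2 = 10^(−1.31) × 1.36×10^4×10^-6 = 6.661×10^-4 mol/kg
α₀ = 1/(1 + K1/[H⁺] + K1K2/[H⁺]²) = 1/(1 + 10^+1.21 + 10^-0.76) = 0.05750
DIC = [CO2*]/α₀ = 6.661×10^-4 / 0.05750 = 11.58 mmol/kg
CA = (α₁ + 2α₂)·DIC = (0.9325 + 2×0.009992) × 11.58 = 11.0 mmol/kg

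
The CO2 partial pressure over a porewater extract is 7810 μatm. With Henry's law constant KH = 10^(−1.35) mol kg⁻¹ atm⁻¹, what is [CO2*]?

KH = 10^(−1.35) = 4.467×10^-2 mol kg⁻¹ atm⁻¹
[CO2*] = KH · pCO2 = 4.467×10^-2 × 7810×10^-6 atm = 3.49×10^-4 mol/kg

[CO2*] = 349 μmol/kg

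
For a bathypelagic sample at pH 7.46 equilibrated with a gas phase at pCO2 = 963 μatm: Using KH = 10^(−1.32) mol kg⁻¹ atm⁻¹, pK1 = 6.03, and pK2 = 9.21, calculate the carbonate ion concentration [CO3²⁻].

[CO2*] = KH · pCO2 = 10^(−1.32) × 963×10^-6 = 4.609×10^-5 mol/kg
α₀ = 1/(1 + K1/[H⁺] + K1K2/[H⁺]²) = 1/(1 + 10^+1.43 + 10^-0.32) = 0.03522
DIC = [CO2*]/α₀ = 4.609×10^-5 / 0.03522 = 1.309 mmol/kg
[CO3²⁻] = α₂·DIC; α₂ = 0.01686, so [CO3²⁻] = 0.01686 × 1.309 = 0.0221 mmol/kg

[CO3²⁻] = 0.0221 mmol/kg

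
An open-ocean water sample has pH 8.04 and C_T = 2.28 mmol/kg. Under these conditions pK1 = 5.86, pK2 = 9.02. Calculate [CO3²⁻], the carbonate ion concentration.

[CO3²⁻] = 0.215 mmol/kg

α₂ = 1 / (1 + [H⁺]/K2 + [H⁺]²/(K1K2)) = 1 / (1 + 10^+0.98 + 10^-1.20)
   = 1 / (1 + 9.5499 + 0.063096) = 1/10.613 = 0.09422
[CO3²⁻] = α₂ × DIC = 0.09422 × 2.28 = 0.215 mmol/kg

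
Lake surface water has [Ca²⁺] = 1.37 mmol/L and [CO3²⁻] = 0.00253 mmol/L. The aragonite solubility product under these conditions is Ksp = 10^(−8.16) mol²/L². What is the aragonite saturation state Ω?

Ksp = 10^(−8.16) = 6.918×10^-9
Ω = [Ca²⁺][CO3²⁻]/Ksp = (1.37×10^-3)(0.00253×10^-3) / 6.918×10^-9 = 0.501

Ω = 0.501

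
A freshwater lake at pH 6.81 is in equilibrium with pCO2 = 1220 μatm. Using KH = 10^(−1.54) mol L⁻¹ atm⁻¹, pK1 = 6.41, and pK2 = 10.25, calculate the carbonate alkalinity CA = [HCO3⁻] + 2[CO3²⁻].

CA = 0.0884 mmol/L

[CO2*] = KH · pCO2 = 10^(−1.54) × 1220×10^-6 = 3.519×10^-5 mol/L
α₀ = 1/(1 + K1/[H⁺] + K1K2/[H⁺]²) = 1/(1 + 10^+0.40 + 10^-3.04) = 0.2847
DIC = [CO2*]/α₀ = 3.519×10^-5 / 0.2847 = 0.1236 mmol/L
CA = (α₁ + 2α₂)·DIC = (0.7151 + 2×0.0002596) × 0.1236 = 0.0884 mmol/L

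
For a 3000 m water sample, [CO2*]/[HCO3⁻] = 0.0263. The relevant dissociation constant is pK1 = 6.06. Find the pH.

pH = 7.64

From K1 = [H⁺][HCO3⁻]/[CO2*]:  pH = pK1 − log₁₀([CO2*]/[HCO3⁻])
log₁₀(0.0263) = -1.580
pH = 6.06 − (-1.580) = 7.64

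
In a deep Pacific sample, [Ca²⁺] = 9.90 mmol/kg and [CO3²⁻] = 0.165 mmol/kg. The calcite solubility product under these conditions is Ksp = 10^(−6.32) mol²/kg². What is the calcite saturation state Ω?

Ω = 3.41

Ksp = 10^(−6.32) = 4.786×10^-7
Ω = [Ca²⁺][CO3²⁻]/Ksp = (9.90×10^-3)(0.165×10^-3) / 4.786×10^-7 = 3.41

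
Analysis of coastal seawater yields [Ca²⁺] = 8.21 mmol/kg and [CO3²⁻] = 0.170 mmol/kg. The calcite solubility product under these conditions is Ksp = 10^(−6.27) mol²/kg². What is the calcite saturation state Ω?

Ksp = 10^(−6.27) = 5.370×10^-7
Ω = [Ca²⁺][CO3²⁻]/Ksp = (8.21×10^-3)(0.170×10^-3) / 5.370×10^-7 = 2.60

Ω = 2.60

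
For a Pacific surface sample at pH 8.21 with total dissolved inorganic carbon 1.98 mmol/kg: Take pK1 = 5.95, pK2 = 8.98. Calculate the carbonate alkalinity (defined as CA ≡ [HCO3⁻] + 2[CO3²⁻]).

CA = [HCO3⁻] + 2[CO3²⁻] = (α₁ + 2α₂)·DIC
At pH 8.21: [H⁺]/K1 = 10^-2.26 = 0.0054954, K2/[H⁺] = 10^-0.77 = 0.16982
α₁ = 1/(1 + 0.0054954 + 0.16982) = 1/1.1753 = 0.8508; α₂ = α₁·K2/[H⁺] = 0.1445
α₁ + 2α₂ = 1.1398
CA = 1.1398 × 1.98 = 2.26 mmol/kg

CA = 2.26 mmol/kg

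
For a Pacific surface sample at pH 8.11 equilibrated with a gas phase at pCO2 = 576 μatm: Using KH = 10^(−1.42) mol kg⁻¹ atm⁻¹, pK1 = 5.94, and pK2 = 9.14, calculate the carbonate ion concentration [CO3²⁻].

[CO3²⁻] = 0.302 mmol/kg

[CO2*] = KH · pCO2 = 10^(−1.42) × 576×10^-6 = 2.190×10^-5 mol/kg
α₀ = 1/(1 + K1/[H⁺] + K1K2/[H⁺]²) = 1/(1 + 10^+2.17 + 10^+1.14) = 0.006146
DIC = [CO2*]/α₀ = 2.190×10^-5 / 0.006146 = 3.563 mmol/kg
[CO3²⁻] = α₂·DIC; α₂ = 0.08483, so [CO3²⁻] = 0.08483 × 3.563 = 0.302 mmol/kg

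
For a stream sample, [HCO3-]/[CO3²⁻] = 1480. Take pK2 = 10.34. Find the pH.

pH = 7.17

From K2 = [H⁺][CO3²⁻]/[HCO3-]:  pH = pK2 − log₁₀([HCO3-]/[CO3²⁻])
log₁₀(1480) = +3.170
pH = 10.34 − (+3.170) = 7.17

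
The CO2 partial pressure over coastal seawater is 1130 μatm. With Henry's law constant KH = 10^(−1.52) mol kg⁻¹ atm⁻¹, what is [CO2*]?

KH = 10^(−1.52) = 3.020×10^-2 mol kg⁻¹ atm⁻¹
[CO2*] = KH · pCO2 = 3.020×10^-2 × 1130×10^-6 atm = 3.41×10^-5 mol/kg

[CO2*] = 34.1 μmol/kg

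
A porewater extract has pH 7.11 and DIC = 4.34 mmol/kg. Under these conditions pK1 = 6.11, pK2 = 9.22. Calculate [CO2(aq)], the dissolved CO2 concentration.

[CO2*] = 0.392 mmol/kg

α₀ = 1 / (1 + K1/[H⁺] + K1K2/[H⁺]²) = 1 / (1 + 10^+1.00 + 10^-1.11)
   = 1 / (1 + 10.000 + 0.077625) = 1/11.078 = 0.09027
[CO2*] = α₀ × DIC = 0.09027 × 4.34 = 0.392 mmol/kg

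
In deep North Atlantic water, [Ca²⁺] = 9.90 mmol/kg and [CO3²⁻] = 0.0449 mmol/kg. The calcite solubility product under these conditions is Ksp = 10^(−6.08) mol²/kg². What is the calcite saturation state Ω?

Ksp = 10^(−6.08) = 8.318×10^-7
Ω = [Ca²⁺][CO3²⁻]/Ksp = (9.90×10^-3)(0.0449×10^-3) / 8.318×10^-7 = 0.534

Ω = 0.534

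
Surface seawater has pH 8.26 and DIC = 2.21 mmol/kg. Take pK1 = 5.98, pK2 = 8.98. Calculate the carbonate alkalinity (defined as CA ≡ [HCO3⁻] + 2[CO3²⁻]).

CA = [HCO3⁻] + 2[CO3²⁻] = (α₁ + 2α₂)·DIC
At pH 8.26: [H⁺]/K1 = 10^-2.28 = 0.0052481, K2/[H⁺] = 10^-0.72 = 0.19055
α₁ = 1/(1 + 0.0052481 + 0.19055) = 1/1.1958 = 0.8363; α₂ = α₁·K2/[H⁺] = 0.1593
α₁ + 2α₂ = 1.1550
CA = 1.1550 × 2.21 = 2.55 mmol/kg

CA = 2.55 mmol/kg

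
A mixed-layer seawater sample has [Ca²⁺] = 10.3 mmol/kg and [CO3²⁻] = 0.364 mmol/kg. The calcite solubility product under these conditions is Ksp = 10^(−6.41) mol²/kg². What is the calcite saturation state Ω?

Ksp = 10^(−6.41) = 3.890×10^-7
Ω = [Ca²⁺][CO3²⁻]/Ksp = (10.3×10^-3)(0.364×10^-3) / 3.890×10^-7 = 9.64

Ω = 9.64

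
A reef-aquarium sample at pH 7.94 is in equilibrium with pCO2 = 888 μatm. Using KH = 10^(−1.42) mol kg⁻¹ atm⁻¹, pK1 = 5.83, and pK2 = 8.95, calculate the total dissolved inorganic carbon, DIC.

DIC = 4.81 mmol/kg

[CO2*] = KH · pCO2 = 10^(−1.42) × 888×10^-6 = 3.376×10^-5 mol/kg
α₀ = 1/(1 + K1/[H⁺] + K1K2/[H⁺]²) = 1/(1 + 10^+2.11 + 10^+1.10) = 0.007022
DIC = [CO2*]/α₀ = 3.376×10^-5 / 0.007022 = 4.81 mmol/kg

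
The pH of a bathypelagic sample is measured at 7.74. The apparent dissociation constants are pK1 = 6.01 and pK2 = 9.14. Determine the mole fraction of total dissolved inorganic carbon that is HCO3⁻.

α₁ = 0.945

α₁ = 1 / (1 + [H⁺]/K1 + K2/[H⁺]) = 1 / (1 + 10^-1.73 + 10^-1.40)
   = 1 / (1 + 0.018621 + 0.039811) = 1/1.0584 = 0.9448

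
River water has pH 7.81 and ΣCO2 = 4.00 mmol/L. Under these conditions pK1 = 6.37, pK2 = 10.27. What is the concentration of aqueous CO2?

[CO2*] = 0.140 mmol/L

α₀ = 1 / (1 + K1/[H⁺] + K1K2/[H⁺]²) = 1 / (1 + 10^+1.44 + 10^-1.02)
   = 1 / (1 + 27.542 + 0.095499) = 1/28.638 = 0.03492
[CO2*] = α₀ × DIC = 0.03492 × 4.00 = 0.140 mmol/L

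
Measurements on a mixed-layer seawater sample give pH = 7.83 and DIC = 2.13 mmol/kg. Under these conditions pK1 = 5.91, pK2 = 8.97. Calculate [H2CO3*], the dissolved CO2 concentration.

[CO2*] = 0.0236 mmol/kg

α₀ = 1 / (1 + K1/[H⁺] + K1K2/[H⁺]²) = 1 / (1 + 10^+1.92 + 10^+0.78)
   = 1 / (1 + 83.176 + 6.0256) = 1/90.202 = 0.01109
[CO2*] = α₀ × DIC = 0.01109 × 2.13 = 0.0236 mmol/kg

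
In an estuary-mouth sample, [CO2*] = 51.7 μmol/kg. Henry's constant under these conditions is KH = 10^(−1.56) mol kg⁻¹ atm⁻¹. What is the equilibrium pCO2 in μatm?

pCO2 = 1880 μatm

KH = 10^(−1.56) = 2.754×10^-2 mol kg⁻¹ atm⁻¹
pCO2 = [CO2*]/KH = 51.7×10^-6 / 2.754×10^-2 = 1.88×10^-3 atm = 1880 μatm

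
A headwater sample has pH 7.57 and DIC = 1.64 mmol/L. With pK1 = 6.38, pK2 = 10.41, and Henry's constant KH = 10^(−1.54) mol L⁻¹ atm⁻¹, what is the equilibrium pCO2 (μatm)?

pCO2 = 3440 μatm

α₀ = 1 / (1 + K1/[H⁺] + K1K2/[H⁺]²) = 1 / (1 + 10^+1.19 + 10^-1.65)
   = 1 / (1 + 15.488 + 0.022387) = 1/16.511 = 0.06057
[CO2*] = α₀ × DIC = 0.06057 × 1.64 = 0.09933 mmol/L
pCO2 = [CO2*]/KH = 9.933×10^-5 / 2.884×10^-2 = 3440 μatm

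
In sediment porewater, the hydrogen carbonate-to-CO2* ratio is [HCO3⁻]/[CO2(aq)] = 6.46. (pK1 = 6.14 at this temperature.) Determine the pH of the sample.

From K1 = [H⁺][HCO3⁻]/[CO2(aq)]:  pH = pK1 + log₁₀([HCO3⁻]/[CO2(aq)])
log₁₀(6.46) = +0.810
pH = 6.14 + (+0.810) = 6.95

pH = 6.95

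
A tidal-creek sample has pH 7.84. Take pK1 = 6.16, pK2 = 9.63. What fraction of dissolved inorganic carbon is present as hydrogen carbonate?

α₁ = 0.964

α₁ = 1 / (1 + [H⁺]/K1 + K2/[H⁺]) = 1 / (1 + 10^-1.68 + 10^-1.79)
   = 1 / (1 + 0.020893 + 0.016218) = 1/1.0371 = 0.9642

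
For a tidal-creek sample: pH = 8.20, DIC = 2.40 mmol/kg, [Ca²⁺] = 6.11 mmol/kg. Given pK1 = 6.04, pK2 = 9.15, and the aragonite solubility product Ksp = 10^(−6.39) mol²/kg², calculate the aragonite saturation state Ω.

α₂ = 1 / (1 + [H⁺]/K2 + [H⁺]²/(K1K2)) = 1 / (1 + 10^+0.95 + 10^-1.21)
   = 1 / (1 + 8.9125 + 0.061660) = 1/9.9742 = 0.1003
[CO3²⁻] = α₂ × DIC = 0.1003 × 2.40 = 0.2406 mmol/kg
Ksp = 10^(−6.39) = 4.074×10^-7
Ω = [Ca²⁺][CO3²⁻]/Ksp = (6.11×10^-3)(2.406×10^-4) / 4.074×10^-7 = 3.61

Ω = 3.61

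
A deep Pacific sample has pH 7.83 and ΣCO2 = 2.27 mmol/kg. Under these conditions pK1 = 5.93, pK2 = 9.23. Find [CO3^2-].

[CO3²⁻] = 0.0859 mmol/kg

α₂ = 1 / (1 + [H⁺]/K2 + [H⁺]²/(K1K2)) = 1 / (1 + 10^+1.40 + 10^-0.50)
   = 1 / (1 + 25.119 + 0.31623) = 1/26.435 = 0.03783
[CO3²⁻] = α₂ × DIC = 0.03783 × 2.27 = 0.0859 mmol/kg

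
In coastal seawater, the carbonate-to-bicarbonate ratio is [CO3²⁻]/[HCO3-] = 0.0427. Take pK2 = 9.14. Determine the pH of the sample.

From K2 = [H⁺][CO3²⁻]/[HCO3-]:  pH = pK2 + log₁₀([CO3²⁻]/[HCO3-])
log₁₀(0.0427) = -1.370
pH = 9.14 + (-1.370) = 7.77

pH = 7.77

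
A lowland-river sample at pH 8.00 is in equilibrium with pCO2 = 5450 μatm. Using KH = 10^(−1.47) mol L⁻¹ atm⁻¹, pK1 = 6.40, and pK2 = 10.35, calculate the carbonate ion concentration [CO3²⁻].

[CO3²⁻] = 0.0328 mmol/L

[CO2*] = KH · pCO2 = 10^(−1.47) × 5450×10^-6 = 1.847×10^-4 mol/L
α₀ = 1/(1 + K1/[H⁺] + K1K2/[H⁺]²) = 1/(1 + 10^+1.60 + 10^-0.75) = 0.02440
DIC = [CO2*]/α₀ = 1.847×10^-4 / 0.02440 = 7.569 mmol/L
[CO3²⁻] = α₂·DIC; α₂ = 0.004338, so [CO3²⁻] = 0.004338 × 7.569 = 0.0328 mmol/L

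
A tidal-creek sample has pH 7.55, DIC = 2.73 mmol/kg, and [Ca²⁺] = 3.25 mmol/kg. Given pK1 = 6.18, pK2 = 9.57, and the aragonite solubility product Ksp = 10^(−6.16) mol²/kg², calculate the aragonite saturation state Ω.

α₂ = 1 / (1 + [H⁺]/K2 + [H⁺]²/(K1K2)) = 1 / (1 + 10^+2.02 + 10^+0.65)
   = 1 / (1 + 104.71 + 4.4668) = 1/110.18 = 0.009076
[CO3²⁻] = α₂ × DIC = 0.009076 × 2.73 = 0.02478 mmol/kg
Ksp = 10^(−6.16) = 6.918×10^-7
Ω = [Ca²⁺][CO3²⁻]/Ksp = (3.25×10^-3)(2.478×10^-5) / 6.918×10^-7 = 0.116

Ω = 0.116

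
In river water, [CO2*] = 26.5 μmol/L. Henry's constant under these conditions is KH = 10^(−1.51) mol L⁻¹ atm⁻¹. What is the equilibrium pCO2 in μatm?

KH = 10^(−1.51) = 3.090×10^-2 mol L⁻¹ atm⁻¹
pCO2 = [CO2*]/KH = 26.5×10^-6 / 3.090×10^-2 = 8.58×10^-4 atm = 858 μatm

pCO2 = 858 μatm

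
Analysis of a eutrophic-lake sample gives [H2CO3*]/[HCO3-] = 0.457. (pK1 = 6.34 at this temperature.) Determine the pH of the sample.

From K1 = [H⁺][HCO3-]/[H2CO3*]:  pH = pK1 − log₁₀([H2CO3*]/[HCO3-])
log₁₀(0.457) = -0.340
pH = 6.34 − (-0.340) = 6.68

pH = 6.68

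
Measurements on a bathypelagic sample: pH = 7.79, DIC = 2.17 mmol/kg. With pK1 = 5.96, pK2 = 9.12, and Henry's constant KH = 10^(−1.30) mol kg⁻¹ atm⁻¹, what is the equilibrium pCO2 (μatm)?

α₀ = 1 / (1 + K1/[H⁺] + K1K2/[H⁺]²) = 1 / (1 + 10^+1.83 + 10^+0.50)
   = 1 / (1 + 67.608 + 3.1623) = 1/71.771 = 0.01393
[CO2*] = α₀ × DIC = 0.01393 × 2.17 = 0.03024 mmol/kg
pCO2 = [CO2*]/KH = 3.024×10^-5 / 5.012×10^-2 = 603 μatm

pCO2 = 603 μatm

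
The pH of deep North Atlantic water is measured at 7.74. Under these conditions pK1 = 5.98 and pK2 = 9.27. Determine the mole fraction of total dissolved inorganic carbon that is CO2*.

α₀ = 0.0166

α₀ = 1 / (1 + K1/[H⁺] + K1K2/[H⁺]²) = 1 / (1 + 10^+1.76 + 10^+0.23)
   = 1 / (1 + 57.544 + 1.6982) = 1/60.242 = 0.01660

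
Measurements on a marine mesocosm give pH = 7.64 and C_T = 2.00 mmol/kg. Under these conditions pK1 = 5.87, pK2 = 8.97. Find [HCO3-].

[HCO3⁻] = 1.88 mmol/kg

α₁ = 1 / (1 + [H⁺]/K1 + K2/[H⁺]) = 1 / (1 + 10^-1.77 + 10^-1.33)
   = 1 / (1 + 0.016982 + 0.046774) = 1/1.0638 = 0.9401
[HCO3⁻] = α₁ × DIC = 0.9401 × 2.00 = 1.88 mmol/kg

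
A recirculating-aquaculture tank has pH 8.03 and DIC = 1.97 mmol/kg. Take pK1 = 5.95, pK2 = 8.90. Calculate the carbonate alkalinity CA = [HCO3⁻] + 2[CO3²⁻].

CA = 2.19 mmol/kg

CA = [HCO3⁻] + 2[CO3²⁻] = (α₁ + 2α₂)·DIC
At pH 8.03: [H⁺]/K1 = 10^-2.08 = 0.0083176, K2/[H⁺] = 10^-0.87 = 0.13490
α₁ = 1/(1 + 0.0083176 + 0.13490) = 1/1.1432 = 0.8747; α₂ = α₁·K2/[H⁺] = 0.1180
α₁ + 2α₂ = 1.1107
CA = 1.1107 × 1.97 = 2.19 mmol/kg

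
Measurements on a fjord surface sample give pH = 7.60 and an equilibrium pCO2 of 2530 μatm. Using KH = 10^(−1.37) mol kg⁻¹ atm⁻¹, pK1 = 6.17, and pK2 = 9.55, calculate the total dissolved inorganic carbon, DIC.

[CO2*] = KH · pCO2 = 10^(−1.37) × 2530×10^-6 = 1.079×10^-4 mol/kg
α₀ = 1/(1 + K1/[H⁺] + K1K2/[H⁺]²) = 1/(1 + 10^+1.43 + 10^-0.52) = 0.03544
DIC = [CO2*]/α₀ = 1.079×10^-4 / 0.03544 = 3.05 mmol/kg

DIC = 3.05 mmol/kg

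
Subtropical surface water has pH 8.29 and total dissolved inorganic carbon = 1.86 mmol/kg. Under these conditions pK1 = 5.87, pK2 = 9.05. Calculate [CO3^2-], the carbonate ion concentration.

α₂ = 1 / (1 + [H⁺]/K2 + [H⁺]²/(K1K2)) = 1 / (1 + 10^+0.76 + 10^-1.66)
   = 1 / (1 + 5.7544 + 0.021878) = 1/6.7763 = 0.1476
[CO3²⁻] = α₂ × DIC = 0.1476 × 1.86 = 0.274 mmol/kg

[CO3²⁻] = 0.274 mmol/kg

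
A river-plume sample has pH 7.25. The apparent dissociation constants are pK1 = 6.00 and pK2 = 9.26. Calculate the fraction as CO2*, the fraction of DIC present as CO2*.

α₀ = 0.0528

α₀ = 1 / (1 + K1/[H⁺] + K1K2/[H⁺]²) = 1 / (1 + 10^+1.25 + 10^-0.76)
   = 1 / (1 + 17.783 + 0.17378) = 1/18.957 = 0.05275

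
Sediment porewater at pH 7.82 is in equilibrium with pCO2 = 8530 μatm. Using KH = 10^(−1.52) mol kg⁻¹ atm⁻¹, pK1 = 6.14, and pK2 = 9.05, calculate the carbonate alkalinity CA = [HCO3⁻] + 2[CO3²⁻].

[CO2*] = KH · pCO2 = 10^(−1.52) × 8530×10^-6 = 2.576×10^-4 mol/kg
α₀ = 1/(1 + K1/[H⁺] + K1K2/[H⁺]²) = 1/(1 + 10^+1.68 + 10^+0.45) = 0.01935
DIC = [CO2*]/α₀ = 2.576×10^-4 / 0.01935 = 13.31 mmol/kg
CA = (α₁ + 2α₂)·DIC = (0.9261 + 2×0.05453) × 13.31 = 13.8 mmol/kg

CA = 13.8 mmol/kg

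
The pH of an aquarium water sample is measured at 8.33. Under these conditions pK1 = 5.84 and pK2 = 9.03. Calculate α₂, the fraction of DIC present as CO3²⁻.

α₂ = 0.166

α₂ = 1 / (1 + [H⁺]/K2 + [H⁺]²/(K1K2)) = 1 / (1 + 10^+0.70 + 10^-1.79)
   = 1 / (1 + 5.0119 + 0.016218) = 1/6.0281 = 0.1659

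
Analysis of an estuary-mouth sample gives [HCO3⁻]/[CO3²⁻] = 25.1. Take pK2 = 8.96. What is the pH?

pH = 7.56

From K2 = [H⁺][CO3²⁻]/[HCO3⁻]:  pH = pK2 − log₁₀([HCO3⁻]/[CO3²⁻])
log₁₀(25.1) = +1.400
pH = 8.96 − (+1.400) = 7.56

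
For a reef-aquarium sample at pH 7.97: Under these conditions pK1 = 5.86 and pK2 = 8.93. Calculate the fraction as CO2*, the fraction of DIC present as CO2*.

α₀ = 0.00695

α₀ = 1 / (1 + K1/[H⁺] + K1K2/[H⁺]²) = 1 / (1 + 10^+2.11 + 10^+1.15)
   = 1 / (1 + 128.82 + 14.125) = 1/143.95 = 0.006947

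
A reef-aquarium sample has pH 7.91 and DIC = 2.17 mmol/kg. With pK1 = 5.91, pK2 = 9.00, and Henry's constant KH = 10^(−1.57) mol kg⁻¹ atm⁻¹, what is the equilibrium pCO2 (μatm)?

α₀ = 1 / (1 + K1/[H⁺] + K1K2/[H⁺]²) = 1 / (1 + 10^+2.00 + 10^+0.91)
   = 1 / (1 + 100.00 + 8.1283) = 1/109.13 = 0.009164
[CO2*] = α₀ × DIC = 0.009164 × 2.17 = 0.01988 mmol/kg = 19.88 μmol/kg
pCO2 = [CO2*]/KH = 1.988×10^-5 / 2.692×10^-2 = 739 μatm

pCO2 = 739 μatm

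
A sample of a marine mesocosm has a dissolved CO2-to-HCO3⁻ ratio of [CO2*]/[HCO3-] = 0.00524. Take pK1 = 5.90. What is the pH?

pH = 8.18

From K1 = [H⁺][HCO3-]/[CO2*]:  pH = pK1 − log₁₀([CO2*]/[HCO3-])
log₁₀(0.00524) = -2.281
pH = 5.90 − (-2.281) = 8.18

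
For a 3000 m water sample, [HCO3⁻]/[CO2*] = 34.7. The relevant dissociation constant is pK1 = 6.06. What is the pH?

From K1 = [H⁺][HCO3⁻]/[CO2*]:  pH = pK1 + log₁₀([HCO3⁻]/[CO2*])
log₁₀(34.7) = +1.540
pH = 6.06 + (+1.540) = 7.60

pH = 7.60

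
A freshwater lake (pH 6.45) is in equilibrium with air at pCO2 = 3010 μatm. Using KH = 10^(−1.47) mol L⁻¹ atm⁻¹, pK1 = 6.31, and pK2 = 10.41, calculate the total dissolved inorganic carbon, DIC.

[CO2*] = KH · pCO2 = 10^(−1.47) × 3010×10^-6 = 1.020×10^-4 mol/L
α₀ = 1/(1 + K1/[H⁺] + K1K2/[H⁺]²) = 1/(1 + 10^+0.14 + 10^-3.82) = 0.4201
DIC = [CO2*]/α₀ = 1.020×10^-4 / 0.4201 = 0.243 mmol/L

DIC = 0.243 mmol/L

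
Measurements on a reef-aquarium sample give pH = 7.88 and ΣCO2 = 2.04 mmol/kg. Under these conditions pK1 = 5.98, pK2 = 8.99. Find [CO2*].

α₀ = 1 / (1 + K1/[H⁺] + K1K2/[H⁺]²) = 1 / (1 + 10^+1.90 + 10^+0.79)
   = 1 / (1 + 79.433 + 6.1660) = 1/86.599 = 0.01155
[CO2*] = α₀ × DIC = 0.01155 × 2.04 = 0.0236 mmol/kg

[CO2*] = 0.0236 mmol/kg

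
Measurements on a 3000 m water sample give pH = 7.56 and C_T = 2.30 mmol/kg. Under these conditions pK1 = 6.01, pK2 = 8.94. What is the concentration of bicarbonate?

α₁ = 1 / (1 + [H⁺]/K1 + K2/[H⁺]) = 1 / (1 + 10^-1.55 + 10^-1.38)
   = 1 / (1 + 0.028184 + 0.041687) = 1/1.0699 = 0.9347
[HCO3⁻] = α₁ × DIC = 0.9347 × 2.30 = 2.15 mmol/kg

[HCO3⁻] = 2.15 mmol/kg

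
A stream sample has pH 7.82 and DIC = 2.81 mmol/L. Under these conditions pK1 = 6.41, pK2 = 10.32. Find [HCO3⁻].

α₁ = 1 / (1 + [H⁺]/K1 + K2/[H⁺]) = 1 / (1 + 10^-1.41 + 10^-2.50)
   = 1 / (1 + 0.038905 + 0.0031623) = 1/1.0421 = 0.9596
[HCO3⁻] = α₁ × DIC = 0.9596 × 2.81 = 2.70 mmol/L

[HCO3⁻] = 2.70 mmol/L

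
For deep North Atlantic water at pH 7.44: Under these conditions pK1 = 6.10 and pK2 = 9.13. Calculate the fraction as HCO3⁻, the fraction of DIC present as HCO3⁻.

α₁ = 0.938

α₁ = 1 / (1 + [H⁺]/K1 + K2/[H⁺]) = 1 / (1 + 10^-1.34 + 10^-1.69)
   = 1 / (1 + 0.045709 + 0.020417) = 1/1.0661 = 0.9380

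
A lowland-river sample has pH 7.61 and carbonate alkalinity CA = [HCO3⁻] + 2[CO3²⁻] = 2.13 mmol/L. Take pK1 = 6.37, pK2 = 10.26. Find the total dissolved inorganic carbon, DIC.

DIC = 2.25 mmol/L

CA = [HCO3⁻] + 2[CO3²⁻] = (α₁ + 2α₂)·DIC
At pH 7.61: [H⁺]/K1 = 10^-1.24 = 0.057544, K2/[H⁺] = 10^-2.65 = 0.0022387
α₁ = 1/(1 + 0.057544 + 0.0022387) = 1/1.0598 = 0.9436; α₂ = α₁·K2/[H⁺] = 0.002112
α₁ + 2α₂ = 0.9478
DIC = CA / (α₁ + 2α₂) = 2.13 / 0.9478 = 2.25 mmol/L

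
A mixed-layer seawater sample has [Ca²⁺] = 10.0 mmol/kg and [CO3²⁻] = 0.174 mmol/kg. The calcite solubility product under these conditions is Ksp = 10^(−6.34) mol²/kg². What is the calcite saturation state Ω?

Ω = 3.81

Ksp = 10^(−6.34) = 4.571×10^-7
Ω = [Ca²⁺][CO3²⁻]/Ksp = (10.0×10^-3)(0.174×10^-3) / 4.571×10^-7 = 3.81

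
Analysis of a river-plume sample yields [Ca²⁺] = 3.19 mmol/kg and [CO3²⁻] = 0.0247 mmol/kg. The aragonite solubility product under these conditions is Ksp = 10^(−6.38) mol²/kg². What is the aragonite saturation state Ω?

Ksp = 10^(−6.38) = 4.169×10^-7
Ω = [Ca²⁺][CO3²⁻]/Ksp = (3.19×10^-3)(0.0247×10^-3) / 4.169×10^-7 = 0.189

Ω = 0.189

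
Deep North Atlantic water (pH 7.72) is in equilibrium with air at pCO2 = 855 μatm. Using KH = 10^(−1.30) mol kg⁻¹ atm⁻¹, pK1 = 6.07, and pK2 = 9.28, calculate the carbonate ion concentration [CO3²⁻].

[CO2*] = KH · pCO2 = 10^(−1.30) × 855×10^-6 = 4.285×10^-5 mol/kg
α₀ = 1/(1 + K1/[H⁺] + K1K2/[H⁺]²) = 1/(1 + 10^+1.65 + 10^+0.09) = 0.02132
DIC = [CO2*]/α₀ = 4.285×10^-5 / 0.02132 = 2.010 mmol/kg
[CO3²⁻] = α₂·DIC; α₂ = 0.02623, so [CO3²⁻] = 0.02623 × 2.010 = 0.0527 mmol/kg

[CO3²⁻] = 0.0527 mmol/kg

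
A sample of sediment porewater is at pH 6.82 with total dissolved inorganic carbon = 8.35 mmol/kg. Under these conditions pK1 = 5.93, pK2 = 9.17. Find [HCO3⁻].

[HCO3⁻] = 7.37 mmol/kg

α₁ = 1 / (1 + [H⁺]/K1 + K2/[H⁺]) = 1 / (1 + 10^-0.89 + 10^-2.35)
   = 1 / (1 + 0.12882 + 0.0044668) = 1/1.1333 = 0.8824
[HCO3⁻] = α₁ × DIC = 0.8824 × 8.35 = 7.37 mmol/kg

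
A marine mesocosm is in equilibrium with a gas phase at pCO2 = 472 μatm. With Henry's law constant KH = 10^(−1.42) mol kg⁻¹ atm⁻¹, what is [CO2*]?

KH = 10^(−1.42) = 3.802×10^-2 mol kg⁻¹ atm⁻¹
[CO2*] = KH · pCO2 = 3.802×10^-2 × 472×10^-6 atm = 1.79×10^-5 mol/kg

[CO2*] = 17.9 μmol/kg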